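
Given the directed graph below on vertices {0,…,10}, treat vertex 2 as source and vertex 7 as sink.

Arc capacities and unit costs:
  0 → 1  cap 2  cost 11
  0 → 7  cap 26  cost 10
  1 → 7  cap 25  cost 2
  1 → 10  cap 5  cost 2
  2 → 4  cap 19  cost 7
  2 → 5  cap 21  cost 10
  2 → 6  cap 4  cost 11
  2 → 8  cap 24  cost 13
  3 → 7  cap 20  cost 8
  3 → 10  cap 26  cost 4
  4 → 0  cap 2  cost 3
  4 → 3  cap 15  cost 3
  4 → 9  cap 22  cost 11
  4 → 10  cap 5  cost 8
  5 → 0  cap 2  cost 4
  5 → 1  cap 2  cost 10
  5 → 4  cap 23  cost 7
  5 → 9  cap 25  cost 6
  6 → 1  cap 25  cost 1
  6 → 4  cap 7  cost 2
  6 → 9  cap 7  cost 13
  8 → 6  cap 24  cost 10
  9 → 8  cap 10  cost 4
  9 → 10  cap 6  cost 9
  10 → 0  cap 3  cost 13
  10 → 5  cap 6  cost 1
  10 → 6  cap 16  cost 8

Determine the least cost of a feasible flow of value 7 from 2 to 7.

shortest-cost path #1: 2→6→1→7 push 4 @ unit cost 14 (adds 56)
shortest-cost path #2: 2→4→3→7 push 3 @ unit cost 18 (adds 54)
total cost = 110

Minimum cost for 7 units: 110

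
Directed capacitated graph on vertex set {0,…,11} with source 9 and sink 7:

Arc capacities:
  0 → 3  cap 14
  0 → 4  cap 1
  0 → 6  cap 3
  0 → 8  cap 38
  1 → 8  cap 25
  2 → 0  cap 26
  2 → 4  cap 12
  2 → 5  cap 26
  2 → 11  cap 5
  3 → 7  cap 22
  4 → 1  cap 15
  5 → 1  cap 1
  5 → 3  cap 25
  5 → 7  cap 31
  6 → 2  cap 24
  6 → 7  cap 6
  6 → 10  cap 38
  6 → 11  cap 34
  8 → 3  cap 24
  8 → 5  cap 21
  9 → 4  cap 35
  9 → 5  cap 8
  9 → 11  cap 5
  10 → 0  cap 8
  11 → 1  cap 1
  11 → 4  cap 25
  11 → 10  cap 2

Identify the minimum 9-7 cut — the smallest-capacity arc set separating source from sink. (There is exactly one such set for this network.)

augment #1: 9→5→7 push 8
augment #2: 9→4→1→8→3→7 push 15
augment #3: 9→11→1→8→3→7 push 1
augment #4: 9→11→10→0→3→7 push 2
max flow = 26; residual-reachable set from 9 gives S-side
cut edges (S→T): {(4,1), (9,5), (11,1), (11,10)} total cap 26

Min-cut arcs: {(4,1), (9,5), (11,1), (11,10)} (total capacity 26)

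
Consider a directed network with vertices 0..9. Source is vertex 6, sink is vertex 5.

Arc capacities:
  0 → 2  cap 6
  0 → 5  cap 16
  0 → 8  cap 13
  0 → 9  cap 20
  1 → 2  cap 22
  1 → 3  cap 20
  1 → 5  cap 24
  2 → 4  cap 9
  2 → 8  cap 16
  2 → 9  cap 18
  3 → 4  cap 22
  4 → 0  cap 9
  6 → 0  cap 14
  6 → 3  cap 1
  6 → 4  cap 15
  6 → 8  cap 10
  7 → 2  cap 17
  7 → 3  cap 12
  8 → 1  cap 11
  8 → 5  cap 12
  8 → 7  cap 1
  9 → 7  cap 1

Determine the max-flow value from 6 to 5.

Maximum flow value: 33

augment #1: 6→0→5 bottleneck 14, total now 14
augment #2: 6→8→5 bottleneck 10, total now 24
augment #3: 6→4→0→5 bottleneck 2, total now 26
augment #4: 6→4→0→8→5 bottleneck 2, total now 28
augment #5: 6→4→0→8→1→5 bottleneck 5, total now 33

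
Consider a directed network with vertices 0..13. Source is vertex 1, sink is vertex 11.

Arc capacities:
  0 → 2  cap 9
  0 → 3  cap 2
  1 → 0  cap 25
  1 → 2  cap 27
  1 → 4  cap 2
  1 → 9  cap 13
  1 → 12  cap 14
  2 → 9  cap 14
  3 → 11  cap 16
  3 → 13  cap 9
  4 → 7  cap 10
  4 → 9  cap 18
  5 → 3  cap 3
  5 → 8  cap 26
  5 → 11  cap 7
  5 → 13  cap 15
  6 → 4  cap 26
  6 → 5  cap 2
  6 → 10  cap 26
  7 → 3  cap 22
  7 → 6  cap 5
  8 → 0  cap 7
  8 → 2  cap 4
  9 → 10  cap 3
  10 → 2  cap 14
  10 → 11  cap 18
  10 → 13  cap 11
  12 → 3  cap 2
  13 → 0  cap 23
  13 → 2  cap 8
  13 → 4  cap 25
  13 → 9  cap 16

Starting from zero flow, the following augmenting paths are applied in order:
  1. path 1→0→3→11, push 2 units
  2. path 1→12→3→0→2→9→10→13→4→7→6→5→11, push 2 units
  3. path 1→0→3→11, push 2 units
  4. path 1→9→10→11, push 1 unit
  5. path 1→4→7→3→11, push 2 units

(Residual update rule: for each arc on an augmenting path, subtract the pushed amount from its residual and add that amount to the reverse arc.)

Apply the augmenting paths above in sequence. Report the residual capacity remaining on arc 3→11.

Residual capacity of (3,11): 10

after path 1 (1→0→3→11, push 2): res(3,11)=14
after path 2 (1→12→3→0→2→9→10→13→4→7→6→5→11, push 2): res(3,11)=14
after path 3 (1→0→3→11, push 2): res(3,11)=12
after path 4 (1→9→10→11, push 1): res(3,11)=12
after path 5 (1→4→7→3→11, push 2): res(3,11)=10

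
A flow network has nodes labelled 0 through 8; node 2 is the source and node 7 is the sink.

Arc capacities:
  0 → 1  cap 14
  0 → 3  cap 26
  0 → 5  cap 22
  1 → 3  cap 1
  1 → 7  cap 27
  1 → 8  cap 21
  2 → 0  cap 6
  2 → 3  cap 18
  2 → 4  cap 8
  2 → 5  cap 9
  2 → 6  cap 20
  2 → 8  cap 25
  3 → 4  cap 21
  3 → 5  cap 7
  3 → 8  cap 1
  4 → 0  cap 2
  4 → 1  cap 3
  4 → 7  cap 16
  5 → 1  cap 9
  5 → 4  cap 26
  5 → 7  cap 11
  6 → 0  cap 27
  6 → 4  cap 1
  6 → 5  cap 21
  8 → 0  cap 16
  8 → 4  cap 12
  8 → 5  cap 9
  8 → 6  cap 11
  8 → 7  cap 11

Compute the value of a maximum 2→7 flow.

augment #1: 2→4→7 bottleneck 8, total now 8
augment #2: 2→5→7 bottleneck 9, total now 17
augment #3: 2→8→7 bottleneck 11, total now 28
augment #4: 2→0→1→7 bottleneck 6, total now 34
augment #5: 2→3→4→7 bottleneck 8, total now 42
augment #6: 2→3→5→7 bottleneck 2, total now 44
augment #7: 2→3→4→1→7 bottleneck 3, total now 47
augment #8: 2→3→5→1→7 bottleneck 5, total now 52
augment #9: 2→6→0→1→7 bottleneck 8, total now 60
augment #10: 2→6→5→1→7 bottleneck 4, total now 64

Maximum flow value: 64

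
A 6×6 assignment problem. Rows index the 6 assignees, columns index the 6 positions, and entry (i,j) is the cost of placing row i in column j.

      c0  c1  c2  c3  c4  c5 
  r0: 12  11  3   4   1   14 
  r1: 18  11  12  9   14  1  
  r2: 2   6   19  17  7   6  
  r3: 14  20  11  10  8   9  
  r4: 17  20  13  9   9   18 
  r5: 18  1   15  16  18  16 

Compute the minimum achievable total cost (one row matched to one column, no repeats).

optimal assignment: row0→col2 (cost 3), row1→col5 (cost 1), row2→col0 (cost 2), row3→col4 (cost 8), row4→col3 (cost 9), row5→col1 (cost 1)
total = 3 + 1 + 2 + 8 + 9 + 1 = 24

Minimum assignment cost: 24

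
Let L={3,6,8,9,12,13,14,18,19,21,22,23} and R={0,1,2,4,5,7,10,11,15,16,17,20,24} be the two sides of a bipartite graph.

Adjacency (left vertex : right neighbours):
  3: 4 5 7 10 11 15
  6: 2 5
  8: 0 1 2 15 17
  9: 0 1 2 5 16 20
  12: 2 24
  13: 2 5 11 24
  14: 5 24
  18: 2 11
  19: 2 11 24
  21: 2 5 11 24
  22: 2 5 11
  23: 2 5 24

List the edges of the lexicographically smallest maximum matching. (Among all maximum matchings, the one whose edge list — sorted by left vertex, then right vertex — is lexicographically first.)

|M| = 7 (so the lex-smallest maximum matching has 7 edges)
process left vertices in ascending order; for each, take the smallest-labelled available neighbour that still permits 7 edges overall, or leave it unmatched if none does
lex-smallest matching: {3-4, 6-2, 8-0, 9-1, 12-24, 13-5, 18-11}

Lex-smallest maximum matching: {(3,4), (6,2), (8,0), (9,1), (12,24), (13,5), (18,11)}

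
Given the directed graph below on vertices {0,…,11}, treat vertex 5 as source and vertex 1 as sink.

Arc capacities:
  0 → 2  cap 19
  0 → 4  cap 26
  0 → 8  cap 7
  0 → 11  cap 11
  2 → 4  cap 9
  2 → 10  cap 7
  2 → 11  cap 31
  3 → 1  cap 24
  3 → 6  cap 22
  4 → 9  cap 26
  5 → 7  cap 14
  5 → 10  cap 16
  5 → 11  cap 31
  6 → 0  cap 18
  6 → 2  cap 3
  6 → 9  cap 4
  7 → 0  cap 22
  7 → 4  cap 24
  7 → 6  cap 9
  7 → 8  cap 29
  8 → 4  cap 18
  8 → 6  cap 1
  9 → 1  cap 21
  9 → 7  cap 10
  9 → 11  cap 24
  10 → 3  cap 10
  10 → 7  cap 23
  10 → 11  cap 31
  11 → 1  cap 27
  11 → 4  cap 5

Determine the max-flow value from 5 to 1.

augment #1: 5→11→1 bottleneck 27, total now 27
augment #2: 5→10→3→1 bottleneck 10, total now 37
augment #3: 5→7→4→9→1 bottleneck 14, total now 51
augment #4: 5→11→4→9→1 bottleneck 4, total now 55
augment #5: 5→10→7→4→9→1 bottleneck 3, total now 58

Maximum flow value: 58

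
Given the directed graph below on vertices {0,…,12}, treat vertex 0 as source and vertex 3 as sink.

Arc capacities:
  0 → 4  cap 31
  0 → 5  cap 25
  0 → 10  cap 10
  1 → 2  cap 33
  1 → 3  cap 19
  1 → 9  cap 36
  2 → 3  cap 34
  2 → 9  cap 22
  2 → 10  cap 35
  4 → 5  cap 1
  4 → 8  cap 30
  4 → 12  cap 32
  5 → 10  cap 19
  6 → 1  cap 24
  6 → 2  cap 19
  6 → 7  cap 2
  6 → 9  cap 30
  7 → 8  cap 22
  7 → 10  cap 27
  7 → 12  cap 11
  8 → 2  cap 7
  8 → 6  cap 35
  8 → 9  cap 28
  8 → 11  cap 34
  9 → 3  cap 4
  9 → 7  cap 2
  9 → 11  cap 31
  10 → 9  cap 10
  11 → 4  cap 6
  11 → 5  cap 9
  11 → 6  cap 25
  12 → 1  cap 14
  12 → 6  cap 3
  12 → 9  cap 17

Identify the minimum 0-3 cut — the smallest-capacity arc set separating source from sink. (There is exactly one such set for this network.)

Min-cut arcs: {(0,4), (10,9)} (total capacity 41)

augment #1: 0→10→9→3 push 4
augment #2: 0→4→8→2→3 push 7
augment #3: 0→4→12→1→3 push 14
augment #4: 0→4→8→6→1→3 push 5
augment #5: 0→4→8→6→2→3 push 5
augment #6: 0→10→9→11→6→2→3 push 6
max flow = 41; residual-reachable set from 0 gives S-side
cut edges (S→T): {(0,4), (10,9)} total cap 41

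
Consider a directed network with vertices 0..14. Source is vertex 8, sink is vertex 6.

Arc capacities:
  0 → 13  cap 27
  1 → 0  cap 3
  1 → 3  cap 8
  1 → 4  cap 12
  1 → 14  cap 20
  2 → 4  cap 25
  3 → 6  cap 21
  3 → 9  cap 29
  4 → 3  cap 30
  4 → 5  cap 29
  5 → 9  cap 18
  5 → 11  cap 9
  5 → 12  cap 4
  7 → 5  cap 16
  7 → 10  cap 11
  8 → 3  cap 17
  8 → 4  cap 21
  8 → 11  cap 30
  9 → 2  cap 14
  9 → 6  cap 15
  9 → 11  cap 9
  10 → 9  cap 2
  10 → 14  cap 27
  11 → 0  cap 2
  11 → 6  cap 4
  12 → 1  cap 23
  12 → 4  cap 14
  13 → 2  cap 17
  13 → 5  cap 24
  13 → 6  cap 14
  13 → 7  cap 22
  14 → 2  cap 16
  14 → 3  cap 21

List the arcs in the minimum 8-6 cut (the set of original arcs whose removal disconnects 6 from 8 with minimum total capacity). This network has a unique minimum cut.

augment #1: 8→3→6 push 17
augment #2: 8→11→6 push 4
augment #3: 8→4→3→6 push 4
augment #4: 8→4→3→9→6 push 15
augment #5: 8→11→0→13→6 push 2
augment #6: 8→4→5→12→1→0→13→6 push 2
max flow = 44; residual-reachable set from 8 gives S-side
cut edges (S→T): {(8,3), (8,4), (11,0), (11,6)} total cap 44

Min-cut arcs: {(8,3), (8,4), (11,0), (11,6)} (total capacity 44)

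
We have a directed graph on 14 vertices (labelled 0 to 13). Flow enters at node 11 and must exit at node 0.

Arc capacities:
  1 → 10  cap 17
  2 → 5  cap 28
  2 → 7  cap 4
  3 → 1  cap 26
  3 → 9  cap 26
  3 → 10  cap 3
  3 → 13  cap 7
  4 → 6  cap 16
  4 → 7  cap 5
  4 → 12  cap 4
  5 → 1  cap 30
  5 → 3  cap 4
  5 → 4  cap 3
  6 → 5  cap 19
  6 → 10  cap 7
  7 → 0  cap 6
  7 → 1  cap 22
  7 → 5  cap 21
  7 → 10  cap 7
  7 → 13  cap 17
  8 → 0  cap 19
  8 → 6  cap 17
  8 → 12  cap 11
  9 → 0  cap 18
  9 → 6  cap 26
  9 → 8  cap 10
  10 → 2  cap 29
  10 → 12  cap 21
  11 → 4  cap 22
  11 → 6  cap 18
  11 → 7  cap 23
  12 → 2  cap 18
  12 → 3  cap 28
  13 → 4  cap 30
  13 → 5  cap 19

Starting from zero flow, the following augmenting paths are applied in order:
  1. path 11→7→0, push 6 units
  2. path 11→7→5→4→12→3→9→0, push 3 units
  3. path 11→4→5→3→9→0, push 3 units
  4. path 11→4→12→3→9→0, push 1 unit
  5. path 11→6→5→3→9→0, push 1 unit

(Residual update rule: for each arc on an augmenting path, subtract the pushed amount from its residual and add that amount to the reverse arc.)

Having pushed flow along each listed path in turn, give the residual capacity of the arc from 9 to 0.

Residual capacity of (9,0): 10

after path 1 (11→7→0, push 6): res(9,0)=18
after path 2 (11→7→5→4→12→3→9→0, push 3): res(9,0)=15
after path 3 (11→4→5→3→9→0, push 3): res(9,0)=12
after path 4 (11→4→12→3→9→0, push 1): res(9,0)=11
after path 5 (11→6→5→3→9→0, push 1): res(9,0)=10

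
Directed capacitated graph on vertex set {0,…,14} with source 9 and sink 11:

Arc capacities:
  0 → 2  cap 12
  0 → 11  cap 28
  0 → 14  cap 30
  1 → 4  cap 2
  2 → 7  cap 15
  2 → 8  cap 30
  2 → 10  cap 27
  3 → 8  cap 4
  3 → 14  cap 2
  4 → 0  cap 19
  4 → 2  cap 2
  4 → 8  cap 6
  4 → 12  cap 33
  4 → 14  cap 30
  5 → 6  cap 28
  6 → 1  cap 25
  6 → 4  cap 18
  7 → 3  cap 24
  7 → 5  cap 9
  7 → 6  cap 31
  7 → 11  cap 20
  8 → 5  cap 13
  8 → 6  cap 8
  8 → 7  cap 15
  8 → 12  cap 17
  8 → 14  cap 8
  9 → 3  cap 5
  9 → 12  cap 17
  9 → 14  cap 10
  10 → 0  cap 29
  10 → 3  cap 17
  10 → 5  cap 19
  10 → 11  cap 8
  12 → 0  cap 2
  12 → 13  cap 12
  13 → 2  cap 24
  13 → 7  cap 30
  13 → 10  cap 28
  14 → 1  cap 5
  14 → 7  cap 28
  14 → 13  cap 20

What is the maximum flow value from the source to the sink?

augment #1: 9→12→0→11 bottleneck 2, total now 2
augment #2: 9→14→7→11 bottleneck 10, total now 12
augment #3: 9→3→8→7→11 bottleneck 4, total now 16
augment #4: 9→3→14→7→11 bottleneck 1, total now 17
augment #5: 9→12→13→7→11 bottleneck 5, total now 22
augment #6: 9→12→13→10→11 bottleneck 7, total now 29

Maximum flow value: 29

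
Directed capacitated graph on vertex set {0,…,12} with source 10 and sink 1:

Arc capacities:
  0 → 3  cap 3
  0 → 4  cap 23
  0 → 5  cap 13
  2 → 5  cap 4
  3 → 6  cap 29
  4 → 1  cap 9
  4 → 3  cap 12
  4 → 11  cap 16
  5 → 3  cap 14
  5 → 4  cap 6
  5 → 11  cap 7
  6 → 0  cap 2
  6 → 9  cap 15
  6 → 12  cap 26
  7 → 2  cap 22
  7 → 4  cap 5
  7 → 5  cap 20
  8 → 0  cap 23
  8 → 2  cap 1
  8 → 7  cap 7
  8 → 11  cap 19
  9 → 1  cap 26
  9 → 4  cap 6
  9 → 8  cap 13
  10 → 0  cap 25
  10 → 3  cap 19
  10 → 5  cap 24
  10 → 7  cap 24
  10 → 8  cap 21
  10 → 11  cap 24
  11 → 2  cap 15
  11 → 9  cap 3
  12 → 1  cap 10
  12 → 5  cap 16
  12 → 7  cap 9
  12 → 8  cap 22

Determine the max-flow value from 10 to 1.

Maximum flow value: 37

augment #1: 10→0→4→1 bottleneck 9, total now 9
augment #2: 10→11→9→1 bottleneck 3, total now 12
augment #3: 10→3→6→9→1 bottleneck 15, total now 27
augment #4: 10→3→6→12→1 bottleneck 4, total now 31
augment #5: 10→0→3→6→12→1 bottleneck 3, total now 34
augment #6: 10→5→3→6→12→1 bottleneck 3, total now 37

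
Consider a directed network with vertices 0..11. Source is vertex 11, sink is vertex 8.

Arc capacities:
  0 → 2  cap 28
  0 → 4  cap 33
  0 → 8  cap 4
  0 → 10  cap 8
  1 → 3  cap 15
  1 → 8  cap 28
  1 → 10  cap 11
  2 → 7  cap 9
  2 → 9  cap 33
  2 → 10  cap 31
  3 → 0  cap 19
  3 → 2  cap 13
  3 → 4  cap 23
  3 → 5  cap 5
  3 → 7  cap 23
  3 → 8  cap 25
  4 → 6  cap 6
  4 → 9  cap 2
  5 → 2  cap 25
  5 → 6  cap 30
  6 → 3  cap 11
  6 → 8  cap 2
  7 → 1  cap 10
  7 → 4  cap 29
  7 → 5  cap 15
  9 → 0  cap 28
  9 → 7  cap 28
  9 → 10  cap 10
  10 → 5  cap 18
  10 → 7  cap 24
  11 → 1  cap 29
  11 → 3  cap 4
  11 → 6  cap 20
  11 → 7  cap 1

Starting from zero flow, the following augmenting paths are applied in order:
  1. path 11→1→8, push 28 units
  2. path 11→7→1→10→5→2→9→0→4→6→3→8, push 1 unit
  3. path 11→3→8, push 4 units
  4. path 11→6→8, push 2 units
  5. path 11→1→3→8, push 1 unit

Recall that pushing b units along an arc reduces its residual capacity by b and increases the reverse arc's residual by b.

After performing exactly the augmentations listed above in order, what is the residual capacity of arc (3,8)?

after path 1 (11→1→8, push 28): res(3,8)=25
after path 2 (11→7→1→10→5→2→9→0→4→6→3→8, push 1): res(3,8)=24
after path 3 (11→3→8, push 4): res(3,8)=20
after path 4 (11→6→8, push 2): res(3,8)=20
after path 5 (11→1→3→8, push 1): res(3,8)=19

Residual capacity of (3,8): 19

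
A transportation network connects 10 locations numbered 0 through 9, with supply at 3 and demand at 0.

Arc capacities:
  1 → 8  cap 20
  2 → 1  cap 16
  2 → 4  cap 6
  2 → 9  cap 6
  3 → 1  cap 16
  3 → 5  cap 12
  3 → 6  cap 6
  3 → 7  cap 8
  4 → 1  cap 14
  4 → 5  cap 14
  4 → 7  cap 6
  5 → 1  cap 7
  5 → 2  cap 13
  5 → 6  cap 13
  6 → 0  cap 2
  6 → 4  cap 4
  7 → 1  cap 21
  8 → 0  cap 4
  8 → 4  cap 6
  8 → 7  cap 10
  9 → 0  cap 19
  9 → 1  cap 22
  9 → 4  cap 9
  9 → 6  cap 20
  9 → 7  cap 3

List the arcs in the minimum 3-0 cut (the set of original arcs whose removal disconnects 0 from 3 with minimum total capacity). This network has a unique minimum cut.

augment #1: 3→6→0 push 2
augment #2: 3→1→8→0 push 4
augment #3: 3→5→2→9→0 push 6
max flow = 12; residual-reachable set from 3 gives S-side
cut edges (S→T): {(2,9), (6,0), (8,0)} total cap 12

Min-cut arcs: {(2,9), (6,0), (8,0)} (total capacity 12)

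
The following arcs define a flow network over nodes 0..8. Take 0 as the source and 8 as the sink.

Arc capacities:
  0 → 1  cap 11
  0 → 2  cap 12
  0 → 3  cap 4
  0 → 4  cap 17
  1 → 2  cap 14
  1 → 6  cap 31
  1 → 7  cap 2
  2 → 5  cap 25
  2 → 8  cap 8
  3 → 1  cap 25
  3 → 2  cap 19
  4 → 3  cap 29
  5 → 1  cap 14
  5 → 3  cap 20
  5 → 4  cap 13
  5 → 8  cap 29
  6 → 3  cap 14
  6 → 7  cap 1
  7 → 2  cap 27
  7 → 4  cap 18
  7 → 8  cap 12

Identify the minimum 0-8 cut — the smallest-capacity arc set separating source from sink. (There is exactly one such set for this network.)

Min-cut arcs: {(1,7), (2,5), (2,8), (6,7)} (total capacity 36)

augment #1: 0→2→8 push 8
augment #2: 0→1→7→8 push 2
augment #3: 0→2→5→8 push 4
augment #4: 0→1→2→5→8 push 9
augment #5: 0→3→2→5→8 push 4
augment #6: 0→4→3→2→5→8 push 8
augment #7: 0→4→3→1→6→7→8 push 1
max flow = 36; residual-reachable set from 0 gives S-side
cut edges (S→T): {(1,7), (2,5), (2,8), (6,7)} total cap 36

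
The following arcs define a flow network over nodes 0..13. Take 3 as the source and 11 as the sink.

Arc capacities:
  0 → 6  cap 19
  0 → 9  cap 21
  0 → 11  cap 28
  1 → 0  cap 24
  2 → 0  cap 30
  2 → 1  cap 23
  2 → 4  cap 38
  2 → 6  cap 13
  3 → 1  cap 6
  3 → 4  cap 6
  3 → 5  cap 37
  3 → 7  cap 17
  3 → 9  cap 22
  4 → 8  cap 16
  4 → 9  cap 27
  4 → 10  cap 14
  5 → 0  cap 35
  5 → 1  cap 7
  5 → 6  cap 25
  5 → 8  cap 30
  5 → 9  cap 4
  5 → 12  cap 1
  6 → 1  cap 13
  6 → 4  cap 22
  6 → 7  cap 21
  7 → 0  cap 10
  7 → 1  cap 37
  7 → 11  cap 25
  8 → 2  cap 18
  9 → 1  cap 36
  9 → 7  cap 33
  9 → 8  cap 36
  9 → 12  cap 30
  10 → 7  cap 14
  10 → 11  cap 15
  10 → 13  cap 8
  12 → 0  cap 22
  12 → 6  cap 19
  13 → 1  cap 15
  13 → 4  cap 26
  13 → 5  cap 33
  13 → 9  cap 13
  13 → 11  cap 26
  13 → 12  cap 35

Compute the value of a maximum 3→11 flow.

Maximum flow value: 67

augment #1: 3→7→11 bottleneck 17, total now 17
augment #2: 3→1→0→11 bottleneck 6, total now 23
augment #3: 3→4→10→11 bottleneck 6, total now 29
augment #4: 3→5→0→11 bottleneck 22, total now 51
augment #5: 3→9→7→11 bottleneck 8, total now 59
augment #6: 3→5→6→4→10→11 bottleneck 8, total now 67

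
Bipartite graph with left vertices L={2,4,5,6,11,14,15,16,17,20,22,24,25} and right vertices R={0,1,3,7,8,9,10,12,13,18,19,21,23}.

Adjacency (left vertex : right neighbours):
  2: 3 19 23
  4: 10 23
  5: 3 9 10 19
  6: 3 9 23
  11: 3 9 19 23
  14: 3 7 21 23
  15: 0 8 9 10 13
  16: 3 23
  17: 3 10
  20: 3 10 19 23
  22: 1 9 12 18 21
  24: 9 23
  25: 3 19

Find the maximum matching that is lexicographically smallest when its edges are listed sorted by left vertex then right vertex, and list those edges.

|M| = 8 (so the lex-smallest maximum matching has 8 edges)
process left vertices in ascending order; for each, take the smallest-labelled available neighbour that still permits 8 edges overall, or leave it unmatched if none does
lex-smallest matching: {2-3, 4-10, 5-9, 6-23, 11-19, 14-7, 15-0, 22-1}

Lex-smallest maximum matching: {(2,3), (4,10), (5,9), (6,23), (11,19), (14,7), (15,0), (22,1)}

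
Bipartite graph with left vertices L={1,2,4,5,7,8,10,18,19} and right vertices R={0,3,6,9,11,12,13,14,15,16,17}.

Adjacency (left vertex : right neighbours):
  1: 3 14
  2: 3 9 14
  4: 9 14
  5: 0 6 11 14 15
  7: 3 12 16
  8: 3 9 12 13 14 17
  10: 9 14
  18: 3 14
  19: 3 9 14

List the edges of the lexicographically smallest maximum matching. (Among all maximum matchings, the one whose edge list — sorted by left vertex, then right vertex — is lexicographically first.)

Lex-smallest maximum matching: {(1,3), (2,9), (4,14), (5,0), (7,12), (8,13)}

|M| = 6 (so the lex-smallest maximum matching has 6 edges)
process left vertices in ascending order; for each, take the smallest-labelled available neighbour that still permits 6 edges overall, or leave it unmatched if none does
lex-smallest matching: {1-3, 2-9, 4-14, 5-0, 7-12, 8-13}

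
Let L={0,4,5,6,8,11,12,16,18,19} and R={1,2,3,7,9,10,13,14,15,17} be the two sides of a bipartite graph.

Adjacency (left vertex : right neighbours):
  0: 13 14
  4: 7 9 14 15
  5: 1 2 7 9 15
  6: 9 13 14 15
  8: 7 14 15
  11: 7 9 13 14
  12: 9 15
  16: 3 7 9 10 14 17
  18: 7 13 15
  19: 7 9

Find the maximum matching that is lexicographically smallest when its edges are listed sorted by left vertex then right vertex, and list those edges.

|M| = 7 (so the lex-smallest maximum matching has 7 edges)
process left vertices in ascending order; for each, take the smallest-labelled available neighbour that still permits 7 edges overall, or leave it unmatched if none does
lex-smallest matching: {0-13, 4-7, 5-1, 6-9, 8-14, 12-15, 16-3}

Lex-smallest maximum matching: {(0,13), (4,7), (5,1), (6,9), (8,14), (12,15), (16,3)}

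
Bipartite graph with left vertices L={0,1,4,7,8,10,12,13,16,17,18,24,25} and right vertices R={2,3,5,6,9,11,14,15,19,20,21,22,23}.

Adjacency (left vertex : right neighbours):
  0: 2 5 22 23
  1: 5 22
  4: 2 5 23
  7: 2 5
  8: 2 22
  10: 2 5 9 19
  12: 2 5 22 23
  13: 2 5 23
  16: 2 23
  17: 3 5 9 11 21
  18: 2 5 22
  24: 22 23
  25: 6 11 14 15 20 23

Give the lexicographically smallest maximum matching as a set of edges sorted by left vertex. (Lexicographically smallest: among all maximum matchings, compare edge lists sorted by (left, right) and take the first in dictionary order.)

Lex-smallest maximum matching: {(0,2), (1,5), (4,23), (8,22), (10,9), (17,3), (25,6)}

|M| = 7 (so the lex-smallest maximum matching has 7 edges)
process left vertices in ascending order; for each, take the smallest-labelled available neighbour that still permits 7 edges overall, or leave it unmatched if none does
lex-smallest matching: {0-2, 1-5, 4-23, 8-22, 10-9, 17-3, 25-6}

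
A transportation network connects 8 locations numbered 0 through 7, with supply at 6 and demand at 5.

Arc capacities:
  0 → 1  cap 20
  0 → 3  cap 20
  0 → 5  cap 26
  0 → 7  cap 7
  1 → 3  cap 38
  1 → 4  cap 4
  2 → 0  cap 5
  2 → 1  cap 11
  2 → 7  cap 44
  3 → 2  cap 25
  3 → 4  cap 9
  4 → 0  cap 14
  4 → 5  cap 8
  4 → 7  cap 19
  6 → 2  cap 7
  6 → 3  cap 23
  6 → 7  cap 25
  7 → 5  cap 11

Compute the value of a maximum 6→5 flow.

augment #1: 6→7→5 bottleneck 11, total now 11
augment #2: 6→2→0→5 bottleneck 5, total now 16
augment #3: 6→3→4→5 bottleneck 8, total now 24
augment #4: 6→3→4→0→5 bottleneck 1, total now 25
augment #5: 6→2→1→4→0→5 bottleneck 2, total now 27
augment #6: 6→3→2→1→4→0→5 bottleneck 2, total now 29

Maximum flow value: 29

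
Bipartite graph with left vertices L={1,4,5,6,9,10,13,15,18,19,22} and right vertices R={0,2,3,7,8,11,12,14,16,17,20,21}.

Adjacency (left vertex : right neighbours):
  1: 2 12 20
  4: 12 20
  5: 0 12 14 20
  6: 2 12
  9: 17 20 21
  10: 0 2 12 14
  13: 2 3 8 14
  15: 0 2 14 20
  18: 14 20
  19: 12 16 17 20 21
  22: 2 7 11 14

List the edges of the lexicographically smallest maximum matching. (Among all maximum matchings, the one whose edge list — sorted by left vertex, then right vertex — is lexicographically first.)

|M| = 9 (so the lex-smallest maximum matching has 9 edges)
process left vertices in ascending order; for each, take the smallest-labelled available neighbour that still permits 9 edges overall, or leave it unmatched if none does
lex-smallest matching: {1-2, 4-12, 5-0, 9-17, 10-14, 13-3, 15-20, 19-16, 22-7}

Lex-smallest maximum matching: {(1,2), (4,12), (5,0), (9,17), (10,14), (13,3), (15,20), (19,16), (22,7)}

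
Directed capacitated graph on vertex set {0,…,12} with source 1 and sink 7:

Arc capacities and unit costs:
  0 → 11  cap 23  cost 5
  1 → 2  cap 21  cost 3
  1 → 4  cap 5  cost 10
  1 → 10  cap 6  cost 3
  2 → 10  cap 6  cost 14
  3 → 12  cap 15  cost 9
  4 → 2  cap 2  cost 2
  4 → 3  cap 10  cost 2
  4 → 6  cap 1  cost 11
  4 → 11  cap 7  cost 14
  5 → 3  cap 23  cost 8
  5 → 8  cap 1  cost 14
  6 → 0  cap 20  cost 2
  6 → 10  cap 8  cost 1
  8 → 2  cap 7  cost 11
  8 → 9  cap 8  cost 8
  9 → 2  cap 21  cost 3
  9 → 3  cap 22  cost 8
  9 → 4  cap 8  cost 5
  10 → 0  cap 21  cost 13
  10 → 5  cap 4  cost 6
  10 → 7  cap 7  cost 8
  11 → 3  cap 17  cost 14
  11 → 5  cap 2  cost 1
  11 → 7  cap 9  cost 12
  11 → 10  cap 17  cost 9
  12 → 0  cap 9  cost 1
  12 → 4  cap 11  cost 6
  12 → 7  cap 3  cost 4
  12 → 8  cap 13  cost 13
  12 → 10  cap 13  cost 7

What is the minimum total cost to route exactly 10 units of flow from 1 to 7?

Minimum cost for 10 units: 166

shortest-cost path #1: 1→10→7 push 6 @ unit cost 11 (adds 66)
shortest-cost path #2: 1→2→10→7 push 1 @ unit cost 25 (adds 25)
shortest-cost path #3: 1→4→3→12→7 push 3 @ unit cost 25 (adds 75)
total cost = 166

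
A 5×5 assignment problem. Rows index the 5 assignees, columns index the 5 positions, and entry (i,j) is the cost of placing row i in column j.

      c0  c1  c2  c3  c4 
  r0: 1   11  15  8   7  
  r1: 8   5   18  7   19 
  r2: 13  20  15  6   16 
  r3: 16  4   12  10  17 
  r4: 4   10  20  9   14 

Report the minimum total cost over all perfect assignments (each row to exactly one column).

Minimum assignment cost: 34

optimal assignment: row0→col4 (cost 7), row1→col1 (cost 5), row2→col3 (cost 6), row3→col2 (cost 12), row4→col0 (cost 4)
total = 7 + 5 + 6 + 12 + 4 = 34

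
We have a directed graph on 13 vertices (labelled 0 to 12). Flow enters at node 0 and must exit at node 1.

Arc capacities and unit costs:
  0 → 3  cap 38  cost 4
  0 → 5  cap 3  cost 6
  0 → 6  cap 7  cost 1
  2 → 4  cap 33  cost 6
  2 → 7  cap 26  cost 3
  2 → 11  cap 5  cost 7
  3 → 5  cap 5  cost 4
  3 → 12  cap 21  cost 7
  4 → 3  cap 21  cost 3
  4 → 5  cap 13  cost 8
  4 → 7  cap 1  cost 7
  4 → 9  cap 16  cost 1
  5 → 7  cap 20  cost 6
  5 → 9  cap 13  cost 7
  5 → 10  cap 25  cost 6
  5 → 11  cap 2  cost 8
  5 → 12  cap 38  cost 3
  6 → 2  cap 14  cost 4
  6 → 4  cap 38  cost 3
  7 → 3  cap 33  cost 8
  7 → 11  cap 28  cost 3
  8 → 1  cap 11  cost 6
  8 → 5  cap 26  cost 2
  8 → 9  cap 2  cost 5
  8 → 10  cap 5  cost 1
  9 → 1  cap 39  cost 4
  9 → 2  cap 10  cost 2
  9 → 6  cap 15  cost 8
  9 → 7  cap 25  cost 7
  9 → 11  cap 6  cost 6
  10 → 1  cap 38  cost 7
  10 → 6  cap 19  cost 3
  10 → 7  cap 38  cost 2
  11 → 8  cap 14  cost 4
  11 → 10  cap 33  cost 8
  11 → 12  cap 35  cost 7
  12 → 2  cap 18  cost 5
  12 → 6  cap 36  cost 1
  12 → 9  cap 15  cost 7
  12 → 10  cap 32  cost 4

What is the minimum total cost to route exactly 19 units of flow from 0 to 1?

Minimum cost for 19 units: 289

shortest-cost path #1: 0→6→4→9→1 push 7 @ unit cost 9 (adds 63)
shortest-cost path #2: 0→5→9→1 push 3 @ unit cost 17 (adds 51)
shortest-cost path #3: 0→3→5→9→1 push 5 @ unit cost 19 (adds 95)
shortest-cost path #4: 0→3→12→6→4→9→1 push 4 @ unit cost 20 (adds 80)
total cost = 289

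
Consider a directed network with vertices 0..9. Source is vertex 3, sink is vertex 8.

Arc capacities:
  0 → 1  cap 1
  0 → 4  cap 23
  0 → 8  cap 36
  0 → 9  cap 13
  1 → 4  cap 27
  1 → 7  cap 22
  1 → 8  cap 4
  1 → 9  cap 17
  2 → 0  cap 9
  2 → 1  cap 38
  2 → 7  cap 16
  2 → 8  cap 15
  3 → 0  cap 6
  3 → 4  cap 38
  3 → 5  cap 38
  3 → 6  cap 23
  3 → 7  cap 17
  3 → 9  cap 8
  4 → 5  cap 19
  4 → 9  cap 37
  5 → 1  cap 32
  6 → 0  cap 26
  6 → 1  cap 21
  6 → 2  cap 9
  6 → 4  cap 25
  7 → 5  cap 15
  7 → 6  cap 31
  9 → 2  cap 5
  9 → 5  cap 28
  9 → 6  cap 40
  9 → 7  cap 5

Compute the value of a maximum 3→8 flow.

augment #1: 3→0→8 bottleneck 6, total now 6
augment #2: 3→5→1→8 bottleneck 4, total now 10
augment #3: 3→6→0→8 bottleneck 23, total now 33
augment #4: 3→9→2→8 bottleneck 5, total now 38
augment #5: 3→7→6→0→8 bottleneck 3, total now 41
augment #6: 3→7→6→2→8 bottleneck 9, total now 50

Maximum flow value: 50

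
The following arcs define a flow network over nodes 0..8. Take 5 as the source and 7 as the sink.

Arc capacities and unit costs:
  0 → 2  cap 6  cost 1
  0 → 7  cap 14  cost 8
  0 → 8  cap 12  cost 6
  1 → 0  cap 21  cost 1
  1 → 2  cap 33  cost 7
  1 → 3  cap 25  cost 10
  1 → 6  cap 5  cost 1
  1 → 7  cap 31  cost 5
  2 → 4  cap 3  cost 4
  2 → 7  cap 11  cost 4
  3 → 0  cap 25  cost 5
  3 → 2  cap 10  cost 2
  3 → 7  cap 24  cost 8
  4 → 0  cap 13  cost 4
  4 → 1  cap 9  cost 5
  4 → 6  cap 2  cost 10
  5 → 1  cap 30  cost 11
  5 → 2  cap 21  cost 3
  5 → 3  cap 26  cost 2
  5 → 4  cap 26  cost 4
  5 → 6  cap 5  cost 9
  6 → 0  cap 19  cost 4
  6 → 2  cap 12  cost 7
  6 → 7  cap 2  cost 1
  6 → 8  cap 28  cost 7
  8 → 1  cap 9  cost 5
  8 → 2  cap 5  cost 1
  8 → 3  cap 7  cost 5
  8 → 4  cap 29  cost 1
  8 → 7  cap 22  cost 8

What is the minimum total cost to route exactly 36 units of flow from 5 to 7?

shortest-cost path #1: 5→2→7 push 11 @ unit cost 7 (adds 77)
shortest-cost path #2: 5→6→7 push 2 @ unit cost 10 (adds 20)
shortest-cost path #3: 5→3→7 push 23 @ unit cost 10 (adds 230)
total cost = 327

Minimum cost for 36 units: 327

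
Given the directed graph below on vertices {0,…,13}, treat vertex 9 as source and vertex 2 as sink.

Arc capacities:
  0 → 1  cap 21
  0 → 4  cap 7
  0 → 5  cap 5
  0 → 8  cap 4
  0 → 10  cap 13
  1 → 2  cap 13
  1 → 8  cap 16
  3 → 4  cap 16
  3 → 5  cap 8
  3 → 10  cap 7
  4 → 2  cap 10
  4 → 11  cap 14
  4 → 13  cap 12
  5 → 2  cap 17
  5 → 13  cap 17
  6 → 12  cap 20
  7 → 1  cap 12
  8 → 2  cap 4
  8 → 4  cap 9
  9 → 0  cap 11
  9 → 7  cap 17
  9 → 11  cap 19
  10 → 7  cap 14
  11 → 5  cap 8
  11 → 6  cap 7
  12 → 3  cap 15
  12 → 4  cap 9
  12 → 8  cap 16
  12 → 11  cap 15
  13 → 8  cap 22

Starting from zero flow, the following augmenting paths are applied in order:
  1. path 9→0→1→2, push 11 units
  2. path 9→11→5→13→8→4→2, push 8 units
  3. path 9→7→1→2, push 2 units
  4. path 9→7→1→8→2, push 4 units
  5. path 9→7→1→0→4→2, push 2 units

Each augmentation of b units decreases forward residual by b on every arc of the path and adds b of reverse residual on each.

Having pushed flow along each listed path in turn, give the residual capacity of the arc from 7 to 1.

Residual capacity of (7,1): 4

after path 1 (9→0→1→2, push 11): res(7,1)=12
after path 2 (9→11→5→13→8→4→2, push 8): res(7,1)=12
after path 3 (9→7→1→2, push 2): res(7,1)=10
after path 4 (9→7→1→8→2, push 4): res(7,1)=6
after path 5 (9→7→1→0→4→2, push 2): res(7,1)=4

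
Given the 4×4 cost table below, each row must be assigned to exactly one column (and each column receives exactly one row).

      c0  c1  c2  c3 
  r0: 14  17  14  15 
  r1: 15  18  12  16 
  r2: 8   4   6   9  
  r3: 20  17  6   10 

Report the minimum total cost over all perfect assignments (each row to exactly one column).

one of 3 optimal assignments: row0→col0 (cost 14), row1→col2 (cost 12), row2→col1 (cost 4), row3→col3 (cost 10)
total = 14 + 12 + 4 + 10 = 40

Minimum assignment cost: 40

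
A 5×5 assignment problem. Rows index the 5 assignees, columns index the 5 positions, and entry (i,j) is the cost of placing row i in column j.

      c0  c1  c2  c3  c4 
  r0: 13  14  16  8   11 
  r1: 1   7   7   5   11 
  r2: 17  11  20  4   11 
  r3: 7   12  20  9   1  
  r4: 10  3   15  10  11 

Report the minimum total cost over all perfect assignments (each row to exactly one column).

Minimum assignment cost: 25

optimal assignment: row0→col2 (cost 16), row1→col0 (cost 1), row2→col3 (cost 4), row3→col4 (cost 1), row4→col1 (cost 3)
total = 16 + 1 + 4 + 1 + 3 = 25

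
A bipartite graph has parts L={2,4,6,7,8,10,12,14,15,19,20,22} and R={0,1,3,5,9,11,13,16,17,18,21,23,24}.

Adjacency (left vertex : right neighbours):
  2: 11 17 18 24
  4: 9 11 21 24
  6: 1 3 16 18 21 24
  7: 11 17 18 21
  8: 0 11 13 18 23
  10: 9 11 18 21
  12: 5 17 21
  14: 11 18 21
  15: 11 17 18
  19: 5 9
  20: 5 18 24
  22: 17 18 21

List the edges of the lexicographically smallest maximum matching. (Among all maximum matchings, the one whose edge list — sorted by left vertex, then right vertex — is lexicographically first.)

|M| = 9 (so the lex-smallest maximum matching has 9 edges)
process left vertices in ascending order; for each, take the smallest-labelled available neighbour that still permits 9 edges overall, or leave it unmatched if none does
lex-smallest matching: {2-11, 4-9, 6-1, 7-17, 8-0, 10-18, 12-5, 14-21, 20-24}

Lex-smallest maximum matching: {(2,11), (4,9), (6,1), (7,17), (8,0), (10,18), (12,5), (14,21), (20,24)}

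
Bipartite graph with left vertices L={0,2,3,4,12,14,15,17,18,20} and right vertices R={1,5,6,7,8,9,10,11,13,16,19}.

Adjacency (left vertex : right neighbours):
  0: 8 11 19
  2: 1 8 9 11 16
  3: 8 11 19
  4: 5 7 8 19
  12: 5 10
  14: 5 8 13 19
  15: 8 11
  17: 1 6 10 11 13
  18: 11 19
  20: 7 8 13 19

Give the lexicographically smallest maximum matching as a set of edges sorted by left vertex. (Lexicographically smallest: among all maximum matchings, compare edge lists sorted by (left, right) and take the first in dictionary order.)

|M| = 9 (so the lex-smallest maximum matching has 9 edges)
process left vertices in ascending order; for each, take the smallest-labelled available neighbour that still permits 9 edges overall, or leave it unmatched if none does
lex-smallest matching: {0-8, 2-1, 3-11, 4-5, 12-10, 14-13, 17-6, 18-19, 20-7}

Lex-smallest maximum matching: {(0,8), (2,1), (3,11), (4,5), (12,10), (14,13), (17,6), (18,19), (20,7)}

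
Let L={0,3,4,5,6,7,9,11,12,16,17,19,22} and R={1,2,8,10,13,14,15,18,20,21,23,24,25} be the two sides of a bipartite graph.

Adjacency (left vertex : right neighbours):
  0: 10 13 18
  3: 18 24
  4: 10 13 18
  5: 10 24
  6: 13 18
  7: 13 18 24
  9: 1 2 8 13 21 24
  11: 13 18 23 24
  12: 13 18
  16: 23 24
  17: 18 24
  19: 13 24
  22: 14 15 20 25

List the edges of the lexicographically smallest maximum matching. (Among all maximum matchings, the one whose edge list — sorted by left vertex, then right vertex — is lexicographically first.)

Lex-smallest maximum matching: {(0,10), (3,18), (4,13), (5,24), (9,1), (11,23), (22,14)}

|M| = 7 (so the lex-smallest maximum matching has 7 edges)
process left vertices in ascending order; for each, take the smallest-labelled available neighbour that still permits 7 edges overall, or leave it unmatched if none does
lex-smallest matching: {0-10, 3-18, 4-13, 5-24, 9-1, 11-23, 22-14}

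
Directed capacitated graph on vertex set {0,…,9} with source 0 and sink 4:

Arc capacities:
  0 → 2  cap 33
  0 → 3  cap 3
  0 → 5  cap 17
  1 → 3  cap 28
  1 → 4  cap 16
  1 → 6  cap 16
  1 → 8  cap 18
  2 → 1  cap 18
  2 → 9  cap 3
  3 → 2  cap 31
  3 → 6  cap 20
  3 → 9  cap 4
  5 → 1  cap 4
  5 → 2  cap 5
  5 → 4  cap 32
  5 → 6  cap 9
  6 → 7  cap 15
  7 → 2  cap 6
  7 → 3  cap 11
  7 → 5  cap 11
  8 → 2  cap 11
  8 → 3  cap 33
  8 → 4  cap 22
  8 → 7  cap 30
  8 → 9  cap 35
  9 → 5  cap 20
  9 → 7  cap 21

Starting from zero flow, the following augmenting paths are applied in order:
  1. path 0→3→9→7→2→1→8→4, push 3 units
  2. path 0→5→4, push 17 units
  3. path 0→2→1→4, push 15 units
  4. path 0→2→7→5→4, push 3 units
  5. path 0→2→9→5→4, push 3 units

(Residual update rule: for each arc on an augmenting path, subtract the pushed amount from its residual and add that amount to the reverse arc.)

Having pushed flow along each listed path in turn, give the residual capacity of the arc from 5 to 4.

after path 1 (0→3→9→7→2→1→8→4, push 3): res(5,4)=32
after path 2 (0→5→4, push 17): res(5,4)=15
after path 3 (0→2→1→4, push 15): res(5,4)=15
after path 4 (0→2→7→5→4, push 3): res(5,4)=12
after path 5 (0→2→9→5→4, push 3): res(5,4)=9

Residual capacity of (5,4): 9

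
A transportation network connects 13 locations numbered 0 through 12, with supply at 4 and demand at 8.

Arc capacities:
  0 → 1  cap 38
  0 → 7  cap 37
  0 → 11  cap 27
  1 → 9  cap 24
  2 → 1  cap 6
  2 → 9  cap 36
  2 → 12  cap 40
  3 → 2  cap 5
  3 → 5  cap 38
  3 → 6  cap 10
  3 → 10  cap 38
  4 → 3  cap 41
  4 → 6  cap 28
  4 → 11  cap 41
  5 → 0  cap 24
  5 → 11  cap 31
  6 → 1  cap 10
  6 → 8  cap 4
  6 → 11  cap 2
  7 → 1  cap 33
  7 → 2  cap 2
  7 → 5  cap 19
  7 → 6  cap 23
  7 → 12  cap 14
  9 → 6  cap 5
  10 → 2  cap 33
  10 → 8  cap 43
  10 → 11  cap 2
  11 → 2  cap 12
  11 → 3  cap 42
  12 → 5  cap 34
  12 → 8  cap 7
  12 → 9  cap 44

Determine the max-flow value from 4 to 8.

augment #1: 4→6→8 bottleneck 4, total now 4
augment #2: 4→3→10→8 bottleneck 38, total now 42
augment #3: 4→3→2→12→8 bottleneck 3, total now 45
augment #4: 4→11→2→12→8 bottleneck 4, total now 49

Maximum flow value: 49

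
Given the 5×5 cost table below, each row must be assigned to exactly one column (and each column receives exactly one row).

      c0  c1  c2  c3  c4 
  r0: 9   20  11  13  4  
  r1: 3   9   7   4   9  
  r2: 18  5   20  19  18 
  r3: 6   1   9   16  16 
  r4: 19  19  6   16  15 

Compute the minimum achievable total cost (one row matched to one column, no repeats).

Minimum assignment cost: 25

optimal assignment: row0→col4 (cost 4), row1→col3 (cost 4), row2→col1 (cost 5), row3→col0 (cost 6), row4→col2 (cost 6)
total = 4 + 4 + 5 + 6 + 6 = 25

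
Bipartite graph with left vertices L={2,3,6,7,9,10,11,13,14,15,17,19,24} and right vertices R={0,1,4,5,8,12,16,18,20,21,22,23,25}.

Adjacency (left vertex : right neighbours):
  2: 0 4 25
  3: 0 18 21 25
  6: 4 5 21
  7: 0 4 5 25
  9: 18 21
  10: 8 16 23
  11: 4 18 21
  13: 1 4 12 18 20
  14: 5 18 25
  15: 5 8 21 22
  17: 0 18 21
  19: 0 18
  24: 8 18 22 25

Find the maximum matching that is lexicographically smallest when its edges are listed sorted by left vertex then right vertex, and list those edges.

|M| = 10 (so the lex-smallest maximum matching has 10 edges)
process left vertices in ascending order; for each, take the smallest-labelled available neighbour that still permits 10 edges overall, or leave it unmatched if none does
lex-smallest matching: {2-0, 3-18, 6-4, 7-5, 9-21, 10-16, 13-1, 14-25, 15-8, 24-22}

Lex-smallest maximum matching: {(2,0), (3,18), (6,4), (7,5), (9,21), (10,16), (13,1), (14,25), (15,8), (24,22)}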